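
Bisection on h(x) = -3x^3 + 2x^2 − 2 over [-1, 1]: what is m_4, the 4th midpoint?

-0.625

x = 0 gives h = -2, negative; keep [-1, 0]
x = -0.5 gives h = -1.125, negative; keep [-1, -0.5]
x = -0.75 gives h = 0.390625, positive; keep [-0.75, -0.5]
x = -0.625 gives h = -0.4863, negative; keep [-0.75, -0.625]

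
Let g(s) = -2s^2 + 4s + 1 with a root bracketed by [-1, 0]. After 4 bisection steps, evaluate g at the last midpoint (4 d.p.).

0.1797

midpoint -0.5: g = -1.5 < 0 → [-0.5, 0]
midpoint -0.25: g = -0.125 < 0 → [-0.25, 0]
midpoint -0.125: g = 0.46875 > 0 → [-0.25, -0.125]
midpoint -0.1875: g = 0.1797 > 0 → [-0.25, -0.1875]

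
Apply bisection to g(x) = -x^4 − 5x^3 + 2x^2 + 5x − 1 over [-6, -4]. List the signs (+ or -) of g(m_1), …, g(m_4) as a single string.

g(-5) = 24 > 0, so the root lies in [-6, -5]
g(-5.5) = -51.1875 < 0, so the root lies in [-5.5, -5]
g(-5.25) = -8.300781 < 0, so the root lies in [-5.25, -5]
g(-5.125) = 9.0798 > 0, so the root lies in [-5.25, -5.125]

+--+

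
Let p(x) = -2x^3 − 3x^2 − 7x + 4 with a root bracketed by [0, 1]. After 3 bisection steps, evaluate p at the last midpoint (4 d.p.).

m = 0.5, p(m) = -0.5 (−); new bracket [0, 0.5]
m = 0.25, p(m) = 2.03125 (+); new bracket [0.25, 0.5]
m = 0.375, p(m) = 0.847656 (+); new bracket [0.375, 0.5]

0.8477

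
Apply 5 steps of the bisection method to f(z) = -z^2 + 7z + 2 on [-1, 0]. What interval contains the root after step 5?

f(-0.5) = -1.75 < 0, so the root lies in [-0.5, 0]
f(-0.25) = 0.1875 > 0, so the root lies in [-0.5, -0.25]
f(-0.375) = -0.765625 < 0, so the root lies in [-0.375, -0.25]
f(-0.3125) = -0.2852 < 0, so the root lies in [-0.3125, -0.25]
f(-0.28125) = -0.0479 < 0, so the root lies in [-0.28125, -0.25]

[-0.28125, -0.25]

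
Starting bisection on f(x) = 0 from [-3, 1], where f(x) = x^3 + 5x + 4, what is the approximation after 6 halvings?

x = -1 gives f = -2, negative; keep [-1, 1]
x = 0 gives f = 4, positive; keep [-1, 0]
x = -0.5 gives f = 1.375, positive; keep [-1, -0.5]
x = -0.75 gives f = -0.1719, negative; keep [-0.75, -0.5]
x = -0.625 gives f = 0.6309, positive; keep [-0.75, -0.625]
x = -0.6875 gives f = 0.2375, positive; keep [-0.75, -0.6875]

-0.6875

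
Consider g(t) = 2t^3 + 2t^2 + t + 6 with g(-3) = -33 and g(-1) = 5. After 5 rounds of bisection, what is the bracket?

m = -2, g(m) = -4 (−); new bracket [-2, -1]
m = -1.5, g(m) = 2.25 (+); new bracket [-2, -1.5]
m = -1.75, g(m) = -0.34375 (−); new bracket [-1.75, -1.5]
m = -1.625, g(m) = 1.0742 (+); new bracket [-1.75, -1.625]
m = -1.6875, g(m) = 0.397 (+); new bracket [-1.75, -1.6875]

[-1.75, -1.6875]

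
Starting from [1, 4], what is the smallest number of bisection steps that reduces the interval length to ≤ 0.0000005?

Width after n steps is 3/2^n. Need 2^n ≥ 3/0.0000005 = 6000000.
2^22 = 4194304 < 6000000 ≤ 2^23 = 8388608, so n = 23.

23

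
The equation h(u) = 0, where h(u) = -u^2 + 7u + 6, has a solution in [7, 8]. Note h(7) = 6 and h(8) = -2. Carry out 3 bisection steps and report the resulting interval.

m = 7.5, h(m) = 2.25 (+); new bracket [7.5, 8]
m = 7.75, h(m) = 0.1875 (+); new bracket [7.75, 8]
m = 7.875, h(m) = -0.890625 (−); new bracket [7.75, 7.875]

[7.75, 7.875]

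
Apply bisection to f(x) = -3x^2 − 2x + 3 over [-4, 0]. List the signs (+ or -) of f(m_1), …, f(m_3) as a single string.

f(-2) = -5 < 0, so the root lies in [-2, 0]
f(-1) = 2 > 0, so the root lies in [-2, -1]
f(-1.5) = -0.75 < 0, so the root lies in [-1.5, -1]

-+-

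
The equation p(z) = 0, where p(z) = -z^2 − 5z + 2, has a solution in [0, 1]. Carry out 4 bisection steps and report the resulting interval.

[0.3125, 0.375]

midpoint 0.5: p = -0.75 < 0 → [0, 0.5]
midpoint 0.25: p = 0.6875 > 0 → [0.25, 0.5]
midpoint 0.375: p = -0.015625 < 0 → [0.25, 0.375]
midpoint 0.3125: p = 0.3398 > 0 → [0.3125, 0.375]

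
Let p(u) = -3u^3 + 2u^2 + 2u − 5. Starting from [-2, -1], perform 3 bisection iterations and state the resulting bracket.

midpoint -1.5: p = 6.625 > 0 → [-1.5, -1]
midpoint -1.25: p = 1.484375 > 0 → [-1.25, -1]
midpoint -1.125: p = -0.447266 < 0 → [-1.25, -1.125]

[-1.25, -1.125]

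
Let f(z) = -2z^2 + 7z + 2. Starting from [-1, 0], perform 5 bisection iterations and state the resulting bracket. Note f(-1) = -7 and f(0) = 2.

[-0.28125, -0.25]

m = -0.5, f(m) = -2 (−); new bracket [-0.5, 0]
m = -0.25, f(m) = 0.125 (+); new bracket [-0.5, -0.25]
m = -0.375, f(m) = -0.90625 (−); new bracket [-0.375, -0.25]
m = -0.3125, f(m) = -0.3828 (−); new bracket [-0.3125, -0.25]
m = -0.28125, f(m) = -0.127 (−); new bracket [-0.28125, -0.25]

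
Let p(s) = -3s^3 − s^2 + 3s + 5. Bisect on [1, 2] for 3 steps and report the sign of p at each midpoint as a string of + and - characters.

-+-

s = 1.5 gives p = -2.875, negative; keep [1, 1.5]
s = 1.25 gives p = 1.328125, positive; keep [1.25, 1.5]
s = 1.375 gives p = -0.564453, negative; keep [1.25, 1.375]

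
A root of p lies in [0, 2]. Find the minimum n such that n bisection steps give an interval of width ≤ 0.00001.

Width after n steps is 2/2^n. Need 2^n ≥ 2/0.00001 = 200000.
2^17 = 131072 < 200000 ≤ 2^18 = 262144, so n = 18.

18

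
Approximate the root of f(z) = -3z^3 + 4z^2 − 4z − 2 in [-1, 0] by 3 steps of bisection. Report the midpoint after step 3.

-0.375

m = -0.5, f(m) = 1.375 (+); new bracket [-0.5, 0]
m = -0.25, f(m) = -0.703125 (−); new bracket [-0.5, -0.25]
m = -0.375, f(m) = 0.220703 (+); new bracket [-0.375, -0.25]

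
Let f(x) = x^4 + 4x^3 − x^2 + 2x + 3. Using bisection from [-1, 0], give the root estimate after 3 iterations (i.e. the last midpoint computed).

f(-0.5) = 1.3125 > 0, so the root lies in [-1, -0.5]
f(-0.75) = -0.433594 < 0, so the root lies in [-0.75, -0.5]
f(-0.625) = 0.5354 > 0, so the root lies in [-0.75, -0.625]

-0.625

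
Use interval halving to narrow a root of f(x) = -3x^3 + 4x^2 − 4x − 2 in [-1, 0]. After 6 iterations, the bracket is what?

f(-0.5) = 1.375 > 0, so the root lies in [-0.5, 0]
f(-0.25) = -0.703125 < 0, so the root lies in [-0.5, -0.25]
f(-0.375) = 0.220703 > 0, so the root lies in [-0.375, -0.25]
f(-0.3125) = -0.2678 < 0, so the root lies in [-0.375, -0.3125]
f(-0.34375) = -0.0305 < 0, so the root lies in [-0.375, -0.34375]
f(-0.359375) = 0.0933 > 0, so the root lies in [-0.359375, -0.34375]

[-0.359375, -0.34375]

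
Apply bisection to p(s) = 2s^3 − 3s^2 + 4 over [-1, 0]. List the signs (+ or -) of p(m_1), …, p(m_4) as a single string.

+++-

p(-0.5) = 3 > 0, so the root lies in [-1, -0.5]
p(-0.75) = 1.46875 > 0, so the root lies in [-1, -0.75]
p(-0.875) = 0.363281 > 0, so the root lies in [-1, -0.875]
p(-0.9375) = -0.2847 < 0, so the root lies in [-0.9375, -0.875]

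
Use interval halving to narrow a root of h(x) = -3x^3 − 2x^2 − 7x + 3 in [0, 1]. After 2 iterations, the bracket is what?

[0.25, 0.5]

m = 0.5, h(m) = -1.375 (−); new bracket [0, 0.5]
m = 0.25, h(m) = 1.078125 (+); new bracket [0.25, 0.5]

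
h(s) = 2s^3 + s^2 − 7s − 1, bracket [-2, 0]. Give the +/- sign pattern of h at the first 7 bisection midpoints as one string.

h(-1) = 5 > 0, so the root lies in [-1, 0]
h(-0.5) = 2.5 > 0, so the root lies in [-0.5, 0]
h(-0.25) = 0.78125 > 0, so the root lies in [-0.25, 0]
h(-0.125) = -0.1133 < 0, so the root lies in [-0.25, -0.125]
h(-0.1875) = 0.3345 > 0, so the root lies in [-0.1875, -0.125]
h(-0.15625) = 0.1105 > 0, so the root lies in [-0.15625, -0.125]
h(-0.140625) = -0.0014 < 0, so the root lies in [-0.15625, -0.140625]

+++-++-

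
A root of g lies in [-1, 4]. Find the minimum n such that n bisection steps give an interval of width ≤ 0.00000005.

27

Width after n steps is 5/2^n. Need 2^n ≥ 5/0.00000005 = 100000000.
2^26 = 67108864 < 100000000 ≤ 2^27 = 134217728, so n = 27.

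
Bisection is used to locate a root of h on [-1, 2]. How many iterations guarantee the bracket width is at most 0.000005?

Width after n steps is 3/2^n. Need 2^n ≥ 3/0.000005 = 600000.
2^19 = 524288 < 600000 ≤ 2^20 = 1048576, so n = 20.

20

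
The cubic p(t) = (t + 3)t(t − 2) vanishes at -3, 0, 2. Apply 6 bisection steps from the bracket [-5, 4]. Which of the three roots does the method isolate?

midpoint -0.5: p = 3.125 > 0 → [-5, -0.5]
midpoint -2.75: p = 3.265625 > 0 → [-5, -2.75]
midpoint -3.875: p = -19.919922 < 0 → [-3.875, -2.75]
midpoint -3.3125: p = -5.4993 < 0 → [-3.3125, -2.75]
midpoint -3.03125: p = -0.4766 < 0 → [-3.03125, -2.75]
midpoint -2.890625: p = 1.5462 > 0 → [-3.03125, -2.890625]

-3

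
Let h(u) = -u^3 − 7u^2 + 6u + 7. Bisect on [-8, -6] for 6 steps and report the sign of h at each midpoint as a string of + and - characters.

--+-+-

u = -7 gives h = -35, negative; keep [-8, -7]
u = -7.5 gives h = -9.875, negative; keep [-8, -7.5]
u = -7.75 gives h = 5.546875, positive; keep [-7.75, -7.5]
u = -7.625 gives h = -2.4121, negative; keep [-7.75, -7.625]
u = -7.6875 gives h = 1.5046, positive; keep [-7.6875, -7.625]
u = -7.65625 gives h = -0.4693, negative; keep [-7.6875, -7.65625]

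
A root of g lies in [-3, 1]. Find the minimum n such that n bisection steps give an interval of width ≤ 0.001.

12

Width after n steps is 4/2^n. Need 2^n ≥ 4/0.001 = 4000.
2^11 = 2048 < 4000 ≤ 2^12 = 4096, so n = 12.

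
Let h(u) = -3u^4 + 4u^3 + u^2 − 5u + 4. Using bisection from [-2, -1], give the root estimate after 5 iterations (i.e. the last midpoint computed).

-1.15625

u = -1.5 gives h = -14.9375, negative; keep [-1.5, -1]
u = -1.25 gives h = -3.324219, negative; keep [-1.25, -1]
u = -1.125 gives h = 0.389893, positive; keep [-1.25, -1.125]
u = -1.1875 gives h = -1.3162, negative; keep [-1.1875, -1.125]
u = -1.15625 gives h = -0.4271, negative; keep [-1.15625, -1.125]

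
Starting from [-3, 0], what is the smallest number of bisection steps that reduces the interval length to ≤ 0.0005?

Width after n steps is 3/2^n. Need 2^n ≥ 3/0.0005 = 6000.
2^12 = 4096 < 6000 ≤ 2^13 = 8192, so n = 13.

13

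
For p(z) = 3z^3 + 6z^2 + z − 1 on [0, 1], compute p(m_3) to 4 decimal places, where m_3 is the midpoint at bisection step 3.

0.3770

p(0.5) = 1.375 > 0, so the root lies in [0, 0.5]
p(0.25) = -0.328125 < 0, so the root lies in [0.25, 0.5]
p(0.375) = 0.376953 > 0, so the root lies in [0.25, 0.375]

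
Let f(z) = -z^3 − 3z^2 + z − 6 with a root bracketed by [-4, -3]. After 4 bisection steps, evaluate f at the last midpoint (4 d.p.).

-0.3391

midpoint -3.5: f = -3.375 < 0 → [-4, -3.5]
midpoint -3.75: f = 0.796875 > 0 → [-3.75, -3.5]
midpoint -3.625: f = -1.412109 < 0 → [-3.75, -3.625]
midpoint -3.6875: f = -0.3391 < 0 → [-3.75, -3.6875]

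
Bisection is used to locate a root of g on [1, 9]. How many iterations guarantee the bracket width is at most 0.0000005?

24

Width after n steps is 8/2^n. Need 2^n ≥ 8/0.0000005 = 16000000.
2^23 = 8388608 < 16000000 ≤ 2^24 = 16777216, so n = 24.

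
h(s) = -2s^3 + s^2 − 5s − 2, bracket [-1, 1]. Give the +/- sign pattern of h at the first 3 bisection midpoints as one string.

-+-

s = 0 gives h = -2, negative; keep [-1, 0]
s = -0.5 gives h = 1, positive; keep [-0.5, 0]
s = -0.25 gives h = -0.65625, negative; keep [-0.5, -0.25]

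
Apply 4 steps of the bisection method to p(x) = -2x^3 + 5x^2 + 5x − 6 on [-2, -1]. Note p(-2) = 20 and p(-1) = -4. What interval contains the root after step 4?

x = -1.5 gives p = 4.5, positive; keep [-1.5, -1]
x = -1.25 gives p = -0.53125, negative; keep [-1.5, -1.25]
x = -1.375 gives p = 1.777344, positive; keep [-1.375, -1.25]
x = -1.3125 gives p = 0.5728, positive; keep [-1.3125, -1.25]

[-1.3125, -1.25]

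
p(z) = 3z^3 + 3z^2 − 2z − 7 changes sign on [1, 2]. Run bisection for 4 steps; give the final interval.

[1.1875, 1.25]

midpoint 1.5: p = 6.875 > 0 → [1, 1.5]
midpoint 1.25: p = 1.046875 > 0 → [1, 1.25]
midpoint 1.125: p = -1.181641 < 0 → [1.125, 1.25]
midpoint 1.1875: p = -0.1208 < 0 → [1.1875, 1.25]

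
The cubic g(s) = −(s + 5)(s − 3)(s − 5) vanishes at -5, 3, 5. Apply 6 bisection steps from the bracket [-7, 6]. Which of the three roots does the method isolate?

s = -0.5 gives g = -86.625, negative; keep [-7, -0.5]
s = -3.75 gives g = -73.828125, negative; keep [-7, -3.75]
s = -5.375 gives g = 32.583984, positive; keep [-5.375, -3.75]
s = -4.5625 gives g = -31.6384, negative; keep [-5.375, -4.5625]
s = -4.96875 gives g = -2.4825, negative; keep [-5.375, -4.96875]
s = -5.171875 gives g = 14.2868, positive; keep [-5.171875, -4.96875]

-5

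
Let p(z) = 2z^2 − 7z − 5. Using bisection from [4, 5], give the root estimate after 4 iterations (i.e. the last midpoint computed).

midpoint 4.5: p = 4 > 0 → [4, 4.5]
midpoint 4.25: p = 1.375 > 0 → [4, 4.25]
midpoint 4.125: p = 0.15625 > 0 → [4, 4.125]
midpoint 4.0625: p = -0.4297 < 0 → [4.0625, 4.125]

4.0625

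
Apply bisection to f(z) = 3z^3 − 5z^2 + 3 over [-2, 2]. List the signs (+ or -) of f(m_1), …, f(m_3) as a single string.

+-+

f(0) = 3 > 0, so the root lies in [-2, 0]
f(-1) = -5 < 0, so the root lies in [-1, 0]
f(-0.5) = 1.375 > 0, so the root lies in [-1, -0.5]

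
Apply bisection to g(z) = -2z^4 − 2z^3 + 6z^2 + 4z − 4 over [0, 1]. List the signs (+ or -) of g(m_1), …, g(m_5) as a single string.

-++--

midpoint 0.5: g = -0.875 < 0 → [0.5, 1]
midpoint 0.75: g = 0.898438 > 0 → [0.5, 0.75]
midpoint 0.625: g = 0.050293 > 0 → [0.5, 0.625]
midpoint 0.5625: g = -0.4077 < 0 → [0.5625, 0.625]
midpoint 0.59375: g = -0.177 < 0 → [0.59375, 0.625]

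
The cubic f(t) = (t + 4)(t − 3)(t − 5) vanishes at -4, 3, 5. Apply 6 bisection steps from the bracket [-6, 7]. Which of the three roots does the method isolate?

-4

midpoint 0.5: f = 50.625 > 0 → [-6, 0.5]
midpoint -2.75: f = 55.703125 > 0 → [-6, -2.75]
midpoint -4.375: f = -25.927734 < 0 → [-4.375, -2.75]
midpoint -3.5625: f = 24.5837 > 0 → [-4.375, -3.5625]
midpoint -3.96875: f = 1.9532 > 0 → [-4.375, -3.96875]
midpoint -4.171875: f = -11.3059 < 0 → [-4.171875, -3.96875]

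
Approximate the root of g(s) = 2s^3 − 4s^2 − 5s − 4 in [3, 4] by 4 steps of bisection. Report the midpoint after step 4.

m = 3.5, g(m) = 15.25 (+); new bracket [3, 3.5]
m = 3.25, g(m) = 6.15625 (+); new bracket [3, 3.25]
m = 3.125, g(m) = 2.347656 (+); new bracket [3, 3.125]
m = 3.0625, g(m) = 0.6177 (+); new bracket [3, 3.0625]

3.0625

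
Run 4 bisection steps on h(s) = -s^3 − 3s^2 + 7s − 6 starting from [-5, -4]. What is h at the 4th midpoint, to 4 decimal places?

-1.7336

midpoint -4.5: h = -7.125 < 0 → [-5, -4.5]
midpoint -4.75: h = 0.234375 > 0 → [-4.75, -4.5]
midpoint -4.625: h = -3.615234 < 0 → [-4.75, -4.625]
midpoint -4.6875: h = -1.7336 < 0 → [-4.75, -4.6875]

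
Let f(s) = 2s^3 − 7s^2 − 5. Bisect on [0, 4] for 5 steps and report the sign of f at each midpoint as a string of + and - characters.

m = 2, f(m) = -17 (−); new bracket [2, 4]
m = 3, f(m) = -14 (−); new bracket [3, 4]
m = 3.5, f(m) = -5 (−); new bracket [3.5, 4]
m = 3.75, f(m) = 2.0312 (+); new bracket [3.5, 3.75]
m = 3.625, f(m) = -1.7148 (−); new bracket [3.625, 3.75]

---+-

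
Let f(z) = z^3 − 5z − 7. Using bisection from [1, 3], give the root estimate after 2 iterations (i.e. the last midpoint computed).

2.5

m = 2, f(m) = -9 (−); new bracket [2, 3]
m = 2.5, f(m) = -3.875 (−); new bracket [2.5, 3]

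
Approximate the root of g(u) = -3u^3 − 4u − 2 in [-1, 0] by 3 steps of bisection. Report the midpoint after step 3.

g(-0.5) = 0.375 > 0, so the root lies in [-0.5, 0]
g(-0.25) = -0.953125 < 0, so the root lies in [-0.5, -0.25]
g(-0.375) = -0.341797 < 0, so the root lies in [-0.5, -0.375]

-0.375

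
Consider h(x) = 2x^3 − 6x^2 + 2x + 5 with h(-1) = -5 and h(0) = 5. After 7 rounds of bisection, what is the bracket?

x = -0.5 gives h = 2.25, positive; keep [-1, -0.5]
x = -0.75 gives h = -0.71875, negative; keep [-0.75, -0.5]
x = -0.625 gives h = 0.917969, positive; keep [-0.75, -0.625]
x = -0.6875 gives h = 0.1392, positive; keep [-0.75, -0.6875]
x = -0.71875 gives h = -0.2797, negative; keep [-0.71875, -0.6875]
x = -0.703125 gives h = -0.0678, negative; keep [-0.703125, -0.6875]
x = -0.6953125 gives h = 0.0363, positive; keep [-0.703125, -0.6953125]

[-0.703125, -0.6953125]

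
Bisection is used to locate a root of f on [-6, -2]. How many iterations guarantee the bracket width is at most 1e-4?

16

Width after n steps is 4/2^n. Need 2^n ≥ 4/1e-4 = 40000.
2^15 = 32768 < 40000 ≤ 2^16 = 65536, so n = 16.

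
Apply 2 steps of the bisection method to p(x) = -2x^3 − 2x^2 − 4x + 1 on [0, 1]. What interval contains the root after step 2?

[0, 0.25]

x = 0.5 gives p = -1.75, negative; keep [0, 0.5]
x = 0.25 gives p = -0.15625, negative; keep [0, 0.25]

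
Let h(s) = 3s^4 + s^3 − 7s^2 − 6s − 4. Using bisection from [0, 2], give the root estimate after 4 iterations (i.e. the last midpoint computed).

1.875

m = 1, h(m) = -13 (−); new bracket [1, 2]
m = 1.5, h(m) = -10.1875 (−); new bracket [1.5, 2]
m = 1.75, h(m) = -2.441406 (−); new bracket [1.75, 2]
m = 1.875, h(m) = 3.8113 (+); new bracket [1.75, 1.875]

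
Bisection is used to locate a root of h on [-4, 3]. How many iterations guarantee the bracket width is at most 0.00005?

Width after n steps is 7/2^n. Need 2^n ≥ 7/0.00005 = 140000.
2^17 = 131072 < 140000 ≤ 2^18 = 262144, so n = 18.

18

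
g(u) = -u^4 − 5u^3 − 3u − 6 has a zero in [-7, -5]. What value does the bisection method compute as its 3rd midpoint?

-5.25

u = -6 gives g = -204, negative; keep [-6, -5]
u = -5.5 gives g = -72.6875, negative; keep [-5.5, -5]
u = -5.25 gives g = -26.425781, negative; keep [-5.25, -5]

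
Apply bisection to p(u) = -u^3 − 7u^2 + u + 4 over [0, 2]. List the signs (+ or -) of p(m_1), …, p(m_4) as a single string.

midpoint 1: p = -3 < 0 → [0, 1]
midpoint 0.5: p = 2.625 > 0 → [0.5, 1]
midpoint 0.75: p = 0.390625 > 0 → [0.75, 1]
midpoint 0.875: p = -1.1543 < 0 → [0.75, 0.875]

-++-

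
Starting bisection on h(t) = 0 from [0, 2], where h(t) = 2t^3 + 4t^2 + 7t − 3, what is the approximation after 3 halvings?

0.25

h(1) = 10 > 0, so the root lies in [0, 1]
h(0.5) = 1.75 > 0, so the root lies in [0, 0.5]
h(0.25) = -0.96875 < 0, so the root lies in [0.25, 0.5]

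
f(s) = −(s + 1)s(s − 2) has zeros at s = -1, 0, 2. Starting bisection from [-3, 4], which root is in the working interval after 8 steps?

2

f(0.5) = 1.125 > 0, so the root lies in [0.5, 4]
f(2.25) = -1.828125 < 0, so the root lies in [0.5, 2.25]
f(1.375) = 2.041016 > 0, so the root lies in [1.375, 2.25]
f(1.8125) = 0.9558 > 0, so the root lies in [1.8125, 2.25]
f(2.03125) = -0.1924 < 0, so the root lies in [1.8125, 2.03125]
f(1.921875) = 0.4387 > 0, so the root lies in [1.921875, 2.03125]
f(1.9765625) = 0.1379 > 0, so the root lies in [1.9765625, 2.03125]
f(2.00390625) = -0.0235 < 0, so the root lies in [1.9765625, 2.00390625]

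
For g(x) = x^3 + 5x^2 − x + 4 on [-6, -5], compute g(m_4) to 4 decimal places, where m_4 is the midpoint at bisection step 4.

midpoint -5.5: g = -5.625 < 0 → [-5.5, -5]
midpoint -5.25: g = 2.359375 > 0 → [-5.5, -5.25]
midpoint -5.375: g = -1.458984 < 0 → [-5.375, -5.25]
midpoint -5.3125: g = 0.4929 > 0 → [-5.375, -5.3125]

0.4929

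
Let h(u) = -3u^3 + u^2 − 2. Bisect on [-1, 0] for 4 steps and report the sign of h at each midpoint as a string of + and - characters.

u = -0.5 gives h = -1.375, negative; keep [-1, -0.5]
u = -0.75 gives h = -0.171875, negative; keep [-1, -0.75]
u = -0.875 gives h = 0.775391, positive; keep [-0.875, -0.75]
u = -0.8125 gives h = 0.2693, positive; keep [-0.8125, -0.75]

--++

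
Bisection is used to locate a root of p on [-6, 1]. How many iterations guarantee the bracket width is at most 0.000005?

Width after n steps is 7/2^n. Need 2^n ≥ 7/0.000005 = 1400000.
2^20 = 1048576 < 1400000 ≤ 2^21 = 2097152, so n = 21.

21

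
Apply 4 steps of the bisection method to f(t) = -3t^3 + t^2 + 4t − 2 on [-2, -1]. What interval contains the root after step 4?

[-1.25, -1.1875]

f(-1.5) = 4.375 > 0, so the root lies in [-1.5, -1]
f(-1.25) = 0.421875 > 0, so the root lies in [-1.25, -1]
f(-1.125) = -0.962891 < 0, so the root lies in [-1.25, -1.125]
f(-1.1875) = -0.3162 < 0, so the root lies in [-1.25, -1.1875]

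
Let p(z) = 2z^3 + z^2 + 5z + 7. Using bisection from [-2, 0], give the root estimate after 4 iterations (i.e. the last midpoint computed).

-1.125

m = -1, p(m) = 1 (+); new bracket [-2, -1]
m = -1.5, p(m) = -5 (−); new bracket [-1.5, -1]
m = -1.25, p(m) = -1.59375 (−); new bracket [-1.25, -1]
m = -1.125, p(m) = -0.207 (−); new bracket [-1.125, -1]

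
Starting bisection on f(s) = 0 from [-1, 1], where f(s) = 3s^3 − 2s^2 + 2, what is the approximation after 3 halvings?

-0.75

m = 0, f(m) = 2 (+); new bracket [-1, 0]
m = -0.5, f(m) = 1.125 (+); new bracket [-1, -0.5]
m = -0.75, f(m) = -0.390625 (−); new bracket [-0.75, -0.5]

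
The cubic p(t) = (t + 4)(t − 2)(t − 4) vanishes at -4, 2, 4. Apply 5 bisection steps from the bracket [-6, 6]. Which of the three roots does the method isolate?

t = 0 gives p = 32, positive; keep [-6, 0]
t = -3 gives p = 35, positive; keep [-6, -3]
t = -4.5 gives p = -27.625, negative; keep [-4.5, -3]
t = -3.75 gives p = 11.1406, positive; keep [-4.5, -3.75]
t = -4.125 gives p = -6.2207, negative; keep [-4.125, -3.75]

-4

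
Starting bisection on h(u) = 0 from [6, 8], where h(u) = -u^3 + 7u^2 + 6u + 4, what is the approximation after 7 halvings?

7.828125

h(7) = 46 > 0, so the root lies in [7, 8]
h(7.5) = 20.875 > 0, so the root lies in [7.5, 8]
h(7.75) = 5.453125 > 0, so the root lies in [7.75, 8]
h(7.875) = -3.0137 < 0, so the root lies in [7.75, 7.875]
h(7.8125) = 1.2839 > 0, so the root lies in [7.8125, 7.875]
h(7.84375) = -0.8487 < 0, so the root lies in [7.8125, 7.84375]
h(7.828125) = 0.2216 > 0, so the root lies in [7.828125, 7.84375]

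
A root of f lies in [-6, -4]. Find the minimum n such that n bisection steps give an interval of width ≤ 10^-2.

Width after n steps is 2/2^n. Need 2^n ≥ 2/10^-2 = 200.
2^7 = 128 < 200 ≤ 2^8 = 256, so n = 8.

8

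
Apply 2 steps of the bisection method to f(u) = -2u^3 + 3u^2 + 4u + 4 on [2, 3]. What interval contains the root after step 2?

midpoint 2.5: f = 1.5 > 0 → [2.5, 3]
midpoint 2.75: f = -3.90625 < 0 → [2.5, 2.75]

[2.5, 2.75]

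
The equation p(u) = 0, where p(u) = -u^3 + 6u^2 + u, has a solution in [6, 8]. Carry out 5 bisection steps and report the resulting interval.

[6.125, 6.1875]

m = 7, p(m) = -42 (−); new bracket [6, 7]
m = 6.5, p(m) = -14.625 (−); new bracket [6, 6.5]
m = 6.25, p(m) = -3.515625 (−); new bracket [6, 6.25]
m = 6.125, p(m) = 1.4355 (+); new bracket [6.125, 6.25]
m = 6.1875, p(m) = -0.991 (−); new bracket [6.125, 6.1875]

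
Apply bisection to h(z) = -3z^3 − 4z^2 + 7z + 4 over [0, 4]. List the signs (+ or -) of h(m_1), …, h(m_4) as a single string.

midpoint 2: h = -22 < 0 → [0, 2]
midpoint 1: h = 4 > 0 → [1, 2]
midpoint 1.5: h = -4.625 < 0 → [1, 1.5]
midpoint 1.25: h = 0.6406 > 0 → [1.25, 1.5]

-+-+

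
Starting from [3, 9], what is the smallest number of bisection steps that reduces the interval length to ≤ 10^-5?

Width after n steps is 6/2^n. Need 2^n ≥ 6/10^-5 = 600000.
2^19 = 524288 < 600000 ≤ 2^20 = 1048576, so n = 20.

20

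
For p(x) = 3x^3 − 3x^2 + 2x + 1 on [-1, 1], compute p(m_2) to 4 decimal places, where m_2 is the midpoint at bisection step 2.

-1.1250

x = 0 gives p = 1, positive; keep [-1, 0]
x = -0.5 gives p = -1.125, negative; keep [-0.5, 0]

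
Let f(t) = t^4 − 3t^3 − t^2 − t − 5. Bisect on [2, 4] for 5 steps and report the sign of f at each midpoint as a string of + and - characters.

-+---

m = 3, f(m) = -17 (−); new bracket [3, 4]
m = 3.5, f(m) = 0.6875 (+); new bracket [3, 3.5]
m = 3.25, f(m) = -10.230469 (−); new bracket [3.25, 3.5]
m = 3.375, f(m) = -5.3494 (−); new bracket [3.375, 3.5]
m = 3.4375, f(m) = -2.4831 (−); new bracket [3.4375, 3.5]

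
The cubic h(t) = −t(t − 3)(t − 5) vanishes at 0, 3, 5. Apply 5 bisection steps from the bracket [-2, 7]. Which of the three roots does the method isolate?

m = 2.5, h(m) = -3.125 (−); new bracket [-2, 2.5]
m = 0.25, h(m) = -3.265625 (−); new bracket [-2, 0.25]
m = -0.875, h(m) = 19.919922 (+); new bracket [-0.875, 0.25]
m = -0.3125, h(m) = 5.4993 (+); new bracket [-0.3125, 0.25]
m = -0.03125, h(m) = 0.4766 (+); new bracket [-0.03125, 0.25]

0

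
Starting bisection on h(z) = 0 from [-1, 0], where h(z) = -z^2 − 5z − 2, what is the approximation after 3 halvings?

-0.375

z = -0.5 gives h = 0.25, positive; keep [-0.5, 0]
z = -0.25 gives h = -0.8125, negative; keep [-0.5, -0.25]
z = -0.375 gives h = -0.265625, negative; keep [-0.5, -0.375]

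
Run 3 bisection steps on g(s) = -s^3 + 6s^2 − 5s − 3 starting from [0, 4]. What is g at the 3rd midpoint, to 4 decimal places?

m = 2, g(m) = 3 (+); new bracket [0, 2]
m = 1, g(m) = -3 (−); new bracket [1, 2]
m = 1.5, g(m) = -0.375 (−); new bracket [1.5, 2]

-0.3750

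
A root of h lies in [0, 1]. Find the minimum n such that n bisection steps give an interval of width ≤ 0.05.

5

Width after n steps is 1/2^n. Need 2^n ≥ 1/0.05 = 20.
2^4 = 16 < 20 ≤ 2^5 = 32, so n = 5.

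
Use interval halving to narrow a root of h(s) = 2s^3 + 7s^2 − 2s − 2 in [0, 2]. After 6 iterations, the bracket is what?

[0.625, 0.65625]

midpoint 1: h = 5 > 0 → [0, 1]
midpoint 0.5: h = -1 < 0 → [0.5, 1]
midpoint 0.75: h = 1.28125 > 0 → [0.5, 0.75]
midpoint 0.625: h = -0.0273 < 0 → [0.625, 0.75]
midpoint 0.6875: h = 0.5835 > 0 → [0.625, 0.6875]
midpoint 0.65625: h = 0.2674 > 0 → [0.625, 0.65625]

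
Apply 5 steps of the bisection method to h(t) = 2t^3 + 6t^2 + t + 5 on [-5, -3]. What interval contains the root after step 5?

[-3.125, -3.0625]

t = -4 gives h = -31, negative; keep [-4, -3]
t = -3.5 gives h = -10.75, negative; keep [-3.5, -3]
t = -3.25 gives h = -3.53125, negative; keep [-3.25, -3]
t = -3.125 gives h = -0.5664, negative; keep [-3.125, -3]
t = -3.0625 gives h = 0.7651, positive; keep [-3.125, -3.0625]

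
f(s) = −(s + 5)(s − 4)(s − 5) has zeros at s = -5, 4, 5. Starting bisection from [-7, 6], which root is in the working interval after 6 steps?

s = -0.5 gives f = -111.375, negative; keep [-7, -0.5]
s = -3.75 gives f = -84.765625, negative; keep [-7, -3.75]
s = -5.375 gives f = 36.474609, positive; keep [-5.375, -3.75]
s = -4.5625 gives f = -35.822, negative; keep [-5.375, -4.5625]
s = -4.96875 gives f = -2.794, negative; keep [-5.375, -4.96875]
s = -5.171875 gives f = 16.0351, positive; keep [-5.171875, -4.96875]

-5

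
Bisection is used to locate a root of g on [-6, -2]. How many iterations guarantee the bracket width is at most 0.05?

Width after n steps is 4/2^n. Need 2^n ≥ 4/0.05 = 80.
2^6 = 64 < 80 ≤ 2^7 = 128, so n = 7.

7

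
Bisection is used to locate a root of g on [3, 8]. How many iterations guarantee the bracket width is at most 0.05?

7

Width after n steps is 5/2^n. Need 2^n ≥ 5/0.05 = 100.
2^6 = 64 < 100 ≤ 2^7 = 128, so n = 7.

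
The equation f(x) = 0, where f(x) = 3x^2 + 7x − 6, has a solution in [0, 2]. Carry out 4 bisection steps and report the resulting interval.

[0.625, 0.75]

f(1) = 4 > 0, so the root lies in [0, 1]
f(0.5) = -1.75 < 0, so the root lies in [0.5, 1]
f(0.75) = 0.9375 > 0, so the root lies in [0.5, 0.75]
f(0.625) = -0.4531 < 0, so the root lies in [0.625, 0.75]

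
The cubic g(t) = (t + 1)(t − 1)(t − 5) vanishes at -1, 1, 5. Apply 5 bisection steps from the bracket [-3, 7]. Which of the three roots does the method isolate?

midpoint 2: g = -9 < 0 → [2, 7]
midpoint 4.5: g = -9.625 < 0 → [4.5, 7]
midpoint 5.75: g = 24.046875 > 0 → [4.5, 5.75]
midpoint 5.125: g = 3.1582 > 0 → [4.5, 5.125]
midpoint 4.8125: g = -4.155 < 0 → [4.8125, 5.125]

5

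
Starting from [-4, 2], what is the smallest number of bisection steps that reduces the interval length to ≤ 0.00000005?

Width after n steps is 6/2^n. Need 2^n ≥ 6/0.00000005 = 120000000.
2^26 = 67108864 < 120000000 ≤ 2^27 = 134217728, so n = 27.

27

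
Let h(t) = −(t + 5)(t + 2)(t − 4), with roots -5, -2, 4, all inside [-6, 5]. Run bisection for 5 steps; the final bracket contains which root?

m = -0.5, h(m) = 30.375 (+); new bracket [-0.5, 5]
m = 2.25, h(m) = 53.921875 (+); new bracket [2.25, 5]
m = 3.625, h(m) = 18.193359 (+); new bracket [3.625, 5]
m = 4.3125, h(m) = -18.3704 (−); new bracket [3.625, 4.3125]
m = 3.96875, h(m) = 1.6729 (+); new bracket [3.96875, 4.3125]

4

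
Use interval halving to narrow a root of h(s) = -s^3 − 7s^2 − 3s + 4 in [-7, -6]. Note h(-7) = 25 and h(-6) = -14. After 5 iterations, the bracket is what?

[-6.4375, -6.40625]

midpoint -6.5: h = 2.375 > 0 → [-6.5, -6]
midpoint -6.25: h = -6.546875 < 0 → [-6.5, -6.25]
midpoint -6.375: h = -2.275391 < 0 → [-6.5, -6.375]
midpoint -6.4375: h = 0.0017 > 0 → [-6.4375, -6.375]
midpoint -6.40625: h = -1.1488 < 0 → [-6.4375, -6.40625]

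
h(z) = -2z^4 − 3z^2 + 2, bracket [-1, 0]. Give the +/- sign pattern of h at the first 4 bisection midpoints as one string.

z = -0.5 gives h = 1.125, positive; keep [-1, -0.5]
z = -0.75 gives h = -0.320312, negative; keep [-0.75, -0.5]
z = -0.625 gives h = 0.522949, positive; keep [-0.75, -0.625]
z = -0.6875 gives h = 0.1352, positive; keep [-0.75, -0.6875]

+-++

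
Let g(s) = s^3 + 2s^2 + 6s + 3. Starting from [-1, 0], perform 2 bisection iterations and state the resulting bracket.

[-0.75, -0.5]

m = -0.5, g(m) = 0.375 (+); new bracket [-1, -0.5]
m = -0.75, g(m) = -0.796875 (−); new bracket [-0.75, -0.5]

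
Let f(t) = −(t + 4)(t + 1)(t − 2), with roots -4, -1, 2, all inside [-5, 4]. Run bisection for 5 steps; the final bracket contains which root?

2

f(-0.5) = 4.375 > 0, so the root lies in [-0.5, 4]
f(1.75) = 3.953125 > 0, so the root lies in [1.75, 4]
f(2.875) = -23.310547 < 0, so the root lies in [1.75, 2.875]
f(2.3125) = -6.5344 < 0, so the root lies in [1.75, 2.3125]
f(2.03125) = -0.5713 < 0, so the root lies in [1.75, 2.03125]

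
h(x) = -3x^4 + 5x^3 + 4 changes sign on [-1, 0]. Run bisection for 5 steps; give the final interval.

[-0.84375, -0.8125]

m = -0.5, h(m) = 3.1875 (+); new bracket [-1, -0.5]
m = -0.75, h(m) = 0.941406 (+); new bracket [-1, -0.75]
m = -0.875, h(m) = -1.108154 (−); new bracket [-0.875, -0.75]
m = -0.8125, h(m) = 0.0107 (+); new bracket [-0.875, -0.8125]
m = -0.84375, h(m) = -0.5239 (−); new bracket [-0.84375, -0.8125]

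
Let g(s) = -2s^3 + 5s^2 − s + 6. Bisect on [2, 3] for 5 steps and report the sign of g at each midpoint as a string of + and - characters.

g(2.5) = 3.5 > 0, so the root lies in [2.5, 3]
g(2.75) = -0.53125 < 0, so the root lies in [2.5, 2.75]
g(2.625) = 1.652344 > 0, so the root lies in [2.625, 2.75]
g(2.6875) = 0.604 > 0, so the root lies in [2.6875, 2.75]
g(2.71875) = 0.0474 > 0, so the root lies in [2.71875, 2.75]

+-+++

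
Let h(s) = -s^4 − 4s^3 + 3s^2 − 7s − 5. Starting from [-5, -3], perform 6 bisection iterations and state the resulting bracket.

[-4.875, -4.84375]

midpoint -4: h = 71 > 0 → [-5, -4]
midpoint -4.5: h = 41.6875 > 0 → [-5, -4.5]
midpoint -4.75: h = 15.558594 > 0 → [-5, -4.75]
midpoint -4.875: h = -0.9534 < 0 → [-4.875, -4.75]
midpoint -4.8125: h = 7.6081 > 0 → [-4.875, -4.8125]
midpoint -4.84375: h = 3.4052 > 0 → [-4.875, -4.84375]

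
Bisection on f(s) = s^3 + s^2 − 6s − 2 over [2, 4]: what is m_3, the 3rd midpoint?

m = 3, f(m) = 16 (+); new bracket [2, 3]
m = 2.5, f(m) = 4.875 (+); new bracket [2, 2.5]
m = 2.25, f(m) = 0.953125 (+); new bracket [2, 2.25]

2.25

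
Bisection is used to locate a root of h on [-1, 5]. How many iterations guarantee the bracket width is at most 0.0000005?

24

Width after n steps is 6/2^n. Need 2^n ≥ 6/0.0000005 = 12000000.
2^23 = 8388608 < 12000000 ≤ 2^24 = 16777216, so n = 24.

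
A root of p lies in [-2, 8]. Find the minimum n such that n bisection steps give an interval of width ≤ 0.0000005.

25

Width after n steps is 10/2^n. Need 2^n ≥ 10/0.0000005 = 20000000.
2^24 = 16777216 < 20000000 ≤ 2^25 = 33554432, so n = 25.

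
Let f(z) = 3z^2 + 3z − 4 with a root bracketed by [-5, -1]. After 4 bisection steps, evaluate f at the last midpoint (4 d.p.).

-0.0625

z = -3 gives f = 14, positive; keep [-3, -1]
z = -2 gives f = 2, positive; keep [-2, -1]
z = -1.5 gives f = -1.75, negative; keep [-2, -1.5]
z = -1.75 gives f = -0.0625, negative; keep [-2, -1.75]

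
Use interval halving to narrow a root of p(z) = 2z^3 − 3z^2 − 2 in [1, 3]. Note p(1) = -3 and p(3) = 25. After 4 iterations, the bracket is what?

[1.75, 1.875]

midpoint 2: p = 2 > 0 → [1, 2]
midpoint 1.5: p = -2 < 0 → [1.5, 2]
midpoint 1.75: p = -0.46875 < 0 → [1.75, 2]
midpoint 1.875: p = 0.6367 > 0 → [1.75, 1.875]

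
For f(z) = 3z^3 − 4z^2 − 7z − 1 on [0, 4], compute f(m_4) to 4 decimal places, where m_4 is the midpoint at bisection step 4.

f(2) = -7 < 0, so the root lies in [2, 4]
f(3) = 23 > 0, so the root lies in [2, 3]
f(2.5) = 3.375 > 0, so the root lies in [2, 2.5]
f(2.25) = -2.8281 < 0, so the root lies in [2.25, 2.5]

-2.8281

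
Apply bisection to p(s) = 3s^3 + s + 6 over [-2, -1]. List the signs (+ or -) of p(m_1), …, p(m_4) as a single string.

--+-

p(-1.5) = -5.625 < 0, so the root lies in [-1.5, -1]
p(-1.25) = -1.109375 < 0, so the root lies in [-1.25, -1]
p(-1.125) = 0.603516 > 0, so the root lies in [-1.25, -1.125]
p(-1.1875) = -0.2112 < 0, so the root lies in [-1.1875, -1.125]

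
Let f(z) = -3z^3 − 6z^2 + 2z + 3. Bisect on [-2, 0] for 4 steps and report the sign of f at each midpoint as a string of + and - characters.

-+-+

z = -1 gives f = -2, negative; keep [-1, 0]
z = -0.5 gives f = 0.875, positive; keep [-1, -0.5]
z = -0.75 gives f = -0.609375, negative; keep [-0.75, -0.5]
z = -0.625 gives f = 0.1387, positive; keep [-0.75, -0.625]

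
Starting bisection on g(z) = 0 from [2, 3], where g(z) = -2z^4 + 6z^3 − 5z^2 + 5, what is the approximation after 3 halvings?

m = 2.5, g(m) = -10.625 (−); new bracket [2, 2.5]
m = 2.25, g(m) = -3.226562 (−); new bracket [2, 2.25]
m = 2.125, g(m) = -0.785645 (−); new bracket [2, 2.125]

2.125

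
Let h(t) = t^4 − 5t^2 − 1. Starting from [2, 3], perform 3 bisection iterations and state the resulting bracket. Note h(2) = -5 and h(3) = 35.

[2.25, 2.375]

h(2.5) = 6.8125 > 0, so the root lies in [2, 2.5]
h(2.25) = -0.683594 < 0, so the root lies in [2.25, 2.5]
h(2.375) = 2.613525 > 0, so the root lies in [2.25, 2.375]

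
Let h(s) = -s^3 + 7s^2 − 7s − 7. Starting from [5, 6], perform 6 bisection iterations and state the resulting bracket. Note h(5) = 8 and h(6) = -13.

h(5.5) = -0.125 < 0, so the root lies in [5, 5.5]
h(5.25) = 4.484375 > 0, so the root lies in [5.25, 5.5]
h(5.375) = 2.322266 > 0, so the root lies in [5.375, 5.5]
h(5.4375) = 1.135 > 0, so the root lies in [5.4375, 5.5]
h(5.46875) = 0.5142 > 0, so the root lies in [5.46875, 5.5]
h(5.484375) = 0.1969 > 0, so the root lies in [5.484375, 5.5]

[5.484375, 5.5]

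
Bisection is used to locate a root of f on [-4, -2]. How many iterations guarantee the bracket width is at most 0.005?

Width after n steps is 2/2^n. Need 2^n ≥ 2/0.005 = 400.
2^8 = 256 < 400 ≤ 2^9 = 512, so n = 9.

9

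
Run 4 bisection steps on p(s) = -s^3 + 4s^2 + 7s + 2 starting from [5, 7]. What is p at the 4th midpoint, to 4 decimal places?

s = 6 gives p = -28, negative; keep [5, 6]
s = 5.5 gives p = -4.875, negative; keep [5, 5.5]
s = 5.25 gives p = 4.296875, positive; keep [5.25, 5.5]
s = 5.375 gives p = -0.0996, negative; keep [5.25, 5.375]

-0.0996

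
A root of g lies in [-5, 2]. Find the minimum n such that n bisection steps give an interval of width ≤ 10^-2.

Width after n steps is 7/2^n. Need 2^n ≥ 7/10^-2 = 700.
2^9 = 512 < 700 ≤ 2^10 = 1024, so n = 10.

10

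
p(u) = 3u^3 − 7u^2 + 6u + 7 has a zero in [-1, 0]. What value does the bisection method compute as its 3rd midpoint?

m = -0.5, p(m) = 1.875 (+); new bracket [-1, -0.5]
m = -0.75, p(m) = -2.703125 (−); new bracket [-0.75, -0.5]
m = -0.625, p(m) = -0.216797 (−); new bracket [-0.625, -0.5]

-0.625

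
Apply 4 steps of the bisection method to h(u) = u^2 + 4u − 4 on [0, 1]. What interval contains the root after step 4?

[0.8125, 0.875]

midpoint 0.5: h = -1.75 < 0 → [0.5, 1]
midpoint 0.75: h = -0.4375 < 0 → [0.75, 1]
midpoint 0.875: h = 0.265625 > 0 → [0.75, 0.875]
midpoint 0.8125: h = -0.0898 < 0 → [0.8125, 0.875]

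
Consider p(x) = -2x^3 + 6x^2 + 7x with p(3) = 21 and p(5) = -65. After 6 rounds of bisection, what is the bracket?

p(4) = -4 < 0, so the root lies in [3, 4]
p(3.5) = 12.25 > 0, so the root lies in [3.5, 4]
p(3.75) = 5.15625 > 0, so the root lies in [3.75, 4]
p(3.875) = 0.8477 > 0, so the root lies in [3.875, 4]
p(3.9375) = -1.5073 < 0, so the root lies in [3.875, 3.9375]
p(3.90625) = -0.3128 < 0, so the root lies in [3.875, 3.90625]

[3.875, 3.90625]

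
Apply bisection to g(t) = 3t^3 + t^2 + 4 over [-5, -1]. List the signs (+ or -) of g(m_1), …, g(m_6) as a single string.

g(-3) = -68 < 0, so the root lies in [-3, -1]
g(-2) = -16 < 0, so the root lies in [-2, -1]
g(-1.5) = -3.875 < 0, so the root lies in [-1.5, -1]
g(-1.25) = -0.2969 < 0, so the root lies in [-1.25, -1]
g(-1.125) = 0.9941 > 0, so the root lies in [-1.25, -1.125]
g(-1.1875) = 0.3865 > 0, so the root lies in [-1.25, -1.1875]

----++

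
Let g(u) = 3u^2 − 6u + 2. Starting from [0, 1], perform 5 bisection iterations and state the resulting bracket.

[0.40625, 0.4375]

u = 0.5 gives g = -0.25, negative; keep [0, 0.5]
u = 0.25 gives g = 0.6875, positive; keep [0.25, 0.5]
u = 0.375 gives g = 0.171875, positive; keep [0.375, 0.5]
u = 0.4375 gives g = -0.0508, negative; keep [0.375, 0.4375]
u = 0.40625 gives g = 0.0576, positive; keep [0.40625, 0.4375]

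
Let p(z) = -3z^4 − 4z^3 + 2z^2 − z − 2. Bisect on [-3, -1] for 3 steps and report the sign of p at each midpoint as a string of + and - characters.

z = -2 gives p = -8, negative; keep [-2, -1]
z = -1.5 gives p = 2.3125, positive; keep [-2, -1.5]
z = -1.75 gives p = -0.824219, negative; keep [-1.75, -1.5]

-+-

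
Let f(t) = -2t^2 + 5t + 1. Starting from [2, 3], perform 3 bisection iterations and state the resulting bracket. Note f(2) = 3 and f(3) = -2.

[2.625, 2.75]

t = 2.5 gives f = 1, positive; keep [2.5, 3]
t = 2.75 gives f = -0.375, negative; keep [2.5, 2.75]
t = 2.625 gives f = 0.34375, positive; keep [2.625, 2.75]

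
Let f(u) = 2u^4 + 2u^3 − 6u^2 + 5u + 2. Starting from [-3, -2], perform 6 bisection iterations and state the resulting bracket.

[-2.53125, -2.515625]

u = -2.5 gives f = -1.125, negative; keep [-3, -2.5]
u = -2.75 gives f = 15.664062, positive; keep [-2.75, -2.5]
u = -2.625 gives f = 6.316895, positive; keep [-2.625, -2.5]
u = -2.5625 gives f = 2.3716, positive; keep [-2.5625, -2.5]
u = -2.53125 gives f = 0.5689, positive; keep [-2.53125, -2.5]
u = -2.515625 gives f = -0.2914, negative; keep [-2.53125, -2.515625]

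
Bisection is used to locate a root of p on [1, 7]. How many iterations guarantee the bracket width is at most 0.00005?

17

Width after n steps is 6/2^n. Need 2^n ≥ 6/0.00005 = 120000.
2^16 = 65536 < 120000 ≤ 2^17 = 131072, so n = 17.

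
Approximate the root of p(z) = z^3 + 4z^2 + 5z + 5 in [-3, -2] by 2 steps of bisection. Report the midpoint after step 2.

p(-2.5) = 1.875 > 0, so the root lies in [-3, -2.5]
p(-2.75) = 0.703125 > 0, so the root lies in [-3, -2.75]

-2.75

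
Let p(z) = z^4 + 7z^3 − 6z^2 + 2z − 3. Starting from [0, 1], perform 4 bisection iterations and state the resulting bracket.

[0.875, 0.9375]

midpoint 0.5: p = -2.5625 < 0 → [0.5, 1]
midpoint 0.75: p = -1.605469 < 0 → [0.75, 1]
midpoint 0.875: p = -0.568115 < 0 → [0.875, 1]
midpoint 0.9375: p = 0.1419 > 0 → [0.875, 0.9375]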